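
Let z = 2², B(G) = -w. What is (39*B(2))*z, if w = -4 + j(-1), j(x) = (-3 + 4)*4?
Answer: 0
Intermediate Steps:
j(x) = 4 (j(x) = 1*4 = 4)
w = 0 (w = -4 + 4 = 0)
B(G) = 0 (B(G) = -1*0 = 0)
z = 4
(39*B(2))*z = (39*0)*4 = 0*4 = 0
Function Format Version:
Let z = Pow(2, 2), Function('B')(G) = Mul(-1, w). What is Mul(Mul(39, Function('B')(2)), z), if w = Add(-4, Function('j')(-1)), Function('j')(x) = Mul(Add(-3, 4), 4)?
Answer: 0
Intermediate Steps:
Function('j')(x) = 4 (Function('j')(x) = Mul(1, 4) = 4)
w = 0 (w = Add(-4, 4) = 0)
Function('B')(G) = 0 (Function('B')(G) = Mul(-1, 0) = 0)
z = 4
Mul(Mul(39, Function('B')(2)), z) = Mul(Mul(39, 0), 4) = Mul(0, 4) = 0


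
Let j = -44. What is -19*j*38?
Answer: 31768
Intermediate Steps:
-19*j*38 = -19*(-44)*38 = 836*38 = 31768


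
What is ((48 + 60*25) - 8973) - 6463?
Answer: -13888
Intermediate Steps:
((48 + 60*25) - 8973) - 6463 = ((48 + 1500) - 8973) - 6463 = (1548 - 8973) - 6463 = -7425 - 6463 = -13888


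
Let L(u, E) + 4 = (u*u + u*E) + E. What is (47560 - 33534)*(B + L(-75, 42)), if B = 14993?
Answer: 245539156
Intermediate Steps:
L(u, E) = -4 + E + u**2 + E*u (L(u, E) = -4 + ((u*u + u*E) + E) = -4 + ((u**2 + E*u) + E) = -4 + (E + u**2 + E*u) = -4 + E + u**2 + E*u)
(47560 - 33534)*(B + L(-75, 42)) = (47560 - 33534)*(14993 + (-4 + 42 + (-75)**2 + 42*(-75))) = 14026*(14993 + (-4 + 42 + 5625 - 3150)) = 14026*(14993 + 2513) = 14026*17506 = 245539156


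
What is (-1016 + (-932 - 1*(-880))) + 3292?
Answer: 2224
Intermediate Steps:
(-1016 + (-932 - 1*(-880))) + 3292 = (-1016 + (-932 + 880)) + 3292 = (-1016 - 52) + 3292 = -1068 + 3292 = 2224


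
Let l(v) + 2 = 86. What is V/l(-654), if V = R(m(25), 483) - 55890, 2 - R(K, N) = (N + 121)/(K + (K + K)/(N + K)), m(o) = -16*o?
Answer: -475035467/714000 ≈ -665.32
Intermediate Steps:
l(v) = 84 (l(v) = -2 + 86 = 84)
R(K, N) = 2 - (121 + N)/(K + 2*K/(K + N)) (R(K, N) = 2 - (N + 121)/(K + (K + K)/(N + K)) = 2 - (121 + N)/(K + (2*K)/(K + N)) = 2 - (121 + N)/(K + 2*K/(K + N)))
V = -475035467/8500 (V = (-1*483² - 121*483 - (-1872)*25 + 2*(-16*25)² - 16*25*483)/(((-16*25))*(2 - 16*25 + 483)) - 55890 = (-1*233289 - 58443 - 117*(-400) + 2*(-400)² - 400*483)/((-400)*(2 - 400 + 483)) - 55890 = -1/400*(-233289 - 58443 + 46800 + 2*160000 - 193200)/85 - 55890 = -1/400*1/85*(-233289 - 58443 + 46800 + 320000 - 193200) - 55890 = -1/400*1/85*(-118132) - 55890 = 29533/8500 - 55890 = -475035467/8500 ≈ -55887.)
V/l(-654) = -475035467/8500/84 = -475035467/8500*1/84 = -475035467/714000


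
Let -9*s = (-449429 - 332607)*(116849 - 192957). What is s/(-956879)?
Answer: 59519195888/8611911 ≈ 6911.3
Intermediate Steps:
s = -59519195888/9 (s = -(-449429 - 332607)*(116849 - 192957)/9 = -(-782036)*(-76108)/9 = -⅑*59519195888 = -59519195888/9 ≈ -6.6132e+9)
s/(-956879) = -59519195888/9/(-956879) = -59519195888/9*(-1/956879) = 59519195888/8611911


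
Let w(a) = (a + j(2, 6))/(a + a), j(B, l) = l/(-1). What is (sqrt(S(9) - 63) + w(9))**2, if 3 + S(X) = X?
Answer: -2051/36 + I*sqrt(57)/3 ≈ -56.972 + 2.5166*I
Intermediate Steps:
j(B, l) = -l (j(B, l) = l*(-1) = -l)
S(X) = -3 + X
w(a) = (-6 + a)/(2*a) (w(a) = (a - 1*6)/(a + a) = (a - 6)/((2*a)) = (-6 + a)*(1/(2*a)) = (-6 + a)/(2*a))
(sqrt(S(9) - 63) + w(9))**2 = (sqrt((-3 + 9) - 63) + (1/2)*(-6 + 9)/9)**2 = (sqrt(6 - 63) + (1/2)*(1/9)*3)**2 = (sqrt(-57) + 1/6)**2 = (I*sqrt(57) + 1/6)**2 = (1/6 + I*sqrt(57))**2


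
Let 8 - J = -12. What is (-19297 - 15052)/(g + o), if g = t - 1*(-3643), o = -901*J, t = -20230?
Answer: 34349/34607 ≈ 0.99255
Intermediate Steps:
J = 20 (J = 8 - 1*(-12) = 8 + 12 = 20)
o = -18020 (o = -901*20 = -18020)
g = -16587 (g = -20230 - 1*(-3643) = -20230 + 3643 = -16587)
(-19297 - 15052)/(g + o) = (-19297 - 15052)/(-16587 - 18020) = -34349/(-34607) = -34349*(-1/34607) = 34349/34607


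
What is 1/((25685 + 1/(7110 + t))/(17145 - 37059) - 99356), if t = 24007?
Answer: -103277323/10261354910679 ≈ -1.0065e-5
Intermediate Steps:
1/((25685 + 1/(7110 + t))/(17145 - 37059) - 99356) = 1/((25685 + 1/(7110 + 24007))/(17145 - 37059) - 99356) = 1/((25685 + 1/31117)/(-19914) - 99356) = 1/((25685 + 1/31117)*(-1/19914) - 99356) = 1/((799240146/31117)*(-1/19914) - 99356) = 1/(-133206691/103277323 - 99356) = 1/(-10261354910679/103277323) = -103277323/10261354910679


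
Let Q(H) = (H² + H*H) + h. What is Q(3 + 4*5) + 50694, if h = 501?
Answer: 52253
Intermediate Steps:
Q(H) = 501 + 2*H² (Q(H) = (H² + H*H) + 501 = (H² + H²) + 501 = 2*H² + 501 = 501 + 2*H²)
Q(3 + 4*5) + 50694 = (501 + 2*(3 + 4*5)²) + 50694 = (501 + 2*(3 + 20)²) + 50694 = (501 + 2*23²) + 50694 = (501 + 2*529) + 50694 = (501 + 1058) + 50694 = 1559 + 50694 = 52253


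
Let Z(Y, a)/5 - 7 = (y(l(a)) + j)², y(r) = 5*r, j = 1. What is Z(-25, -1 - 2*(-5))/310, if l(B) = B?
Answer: 2123/62 ≈ 34.242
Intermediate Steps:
Z(Y, a) = 35 + 5*(1 + 5*a)² (Z(Y, a) = 35 + 5*(5*a + 1)² = 35 + 5*(1 + 5*a)²)
Z(-25, -1 - 2*(-5))/310 = (35 + 5*(1 + 5*(-1 - 2*(-5)))²)/310 = (35 + 5*(1 + 5*(-1 + 10))²)*(1/310) = (35 + 5*(1 + 5*9)²)*(1/310) = (35 + 5*(1 + 45)²)*(1/310) = (35 + 5*46²)*(1/310) = (35 + 5*2116)*(1/310) = (35 + 10580)*(1/310) = 10615*(1/310) = 2123/62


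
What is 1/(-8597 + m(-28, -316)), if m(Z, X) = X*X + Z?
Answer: 1/91231 ≈ 1.0961e-5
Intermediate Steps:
m(Z, X) = Z + X**2 (m(Z, X) = X**2 + Z = Z + X**2)
1/(-8597 + m(-28, -316)) = 1/(-8597 + (-28 + (-316)**2)) = 1/(-8597 + (-28 + 99856)) = 1/(-8597 + 99828) = 1/91231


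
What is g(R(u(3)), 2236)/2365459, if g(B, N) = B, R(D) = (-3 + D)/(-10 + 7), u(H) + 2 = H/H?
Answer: 4/7096377 ≈ 5.6367e-7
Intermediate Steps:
u(H) = -1 (u(H) = -2 + H/H = -2 + 1 = -1)
R(D) = 1 - D/3 (R(D) = (-3 + D)/(-3) = (-3 + D)*(-⅓) = 1 - D/3)
g(R(u(3)), 2236)/2365459 = (1 - ⅓*(-1))/2365459 = (1 + ⅓)*(1/2365459) = (4/3)*(1/2365459) = 4/7096377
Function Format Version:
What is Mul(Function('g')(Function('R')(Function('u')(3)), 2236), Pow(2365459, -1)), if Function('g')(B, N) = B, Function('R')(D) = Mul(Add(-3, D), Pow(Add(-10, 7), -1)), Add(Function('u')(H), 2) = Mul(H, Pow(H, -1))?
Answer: Rational(4, 7096377) ≈ 5.6367e-7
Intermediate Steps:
Function('u')(H) = -1 (Function('u')(H) = Add(-2, Mul(H, Pow(H, -1))) = Add(-2, 1) = -1)
Function('R')(D) = Add(1, Mul(Rational(-1, 3), D)) (Function('R')(D) = Mul(Add(-3, D), Pow(-3, -1)) = Mul(Add(-3, D), Rational(-1, 3)) = Add(1, Mul(Rational(-1, 3), D)))
Mul(Function('g')(Function('R')(Function('u')(3)), 2236), Pow(2365459, -1)) = Mul(Add(1, Mul(Rational(-1, 3), -1)), Pow(2365459, -1)) = Mul(Add(1, Rational(1, 3)), Rational(1, 2365459)) = Mul(Rational(4, 3), Rational(1, 2365459)) = Rational(4, 7096377)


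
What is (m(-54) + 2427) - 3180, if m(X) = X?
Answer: -807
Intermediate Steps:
(m(-54) + 2427) - 3180 = (-54 + 2427) - 3180 = 2373 - 3180 = -807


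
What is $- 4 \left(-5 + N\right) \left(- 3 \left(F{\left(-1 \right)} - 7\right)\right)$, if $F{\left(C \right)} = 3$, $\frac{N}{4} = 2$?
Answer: $-144$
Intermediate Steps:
$N = 8$ ($N = 4 \cdot 2 = 8$)
$- 4 \left(-5 + N\right) \left(- 3 \left(F{\left(-1 \right)} - 7\right)\right) = - 4 \left(-5 + 8\right) \left(- 3 \left(3 - 7\right)\right) = \left(-4\right) 3 \left(\left(-3\right) \left(-4\right)\right) = \left(-12\right) 12 = -144$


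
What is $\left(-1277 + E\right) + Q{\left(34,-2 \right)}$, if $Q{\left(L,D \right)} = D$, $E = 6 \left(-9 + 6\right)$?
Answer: $-1297$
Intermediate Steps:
$E = -18$ ($E = 6 \left(-3\right) = -18$)
$\left(-1277 + E\right) + Q{\left(34,-2 \right)} = \left(-1277 - 18\right) - 2 = -1295 - 2 = -1297$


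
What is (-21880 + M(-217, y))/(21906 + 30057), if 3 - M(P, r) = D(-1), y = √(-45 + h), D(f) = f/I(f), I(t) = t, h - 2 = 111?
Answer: -21878/51963 ≈ -0.42103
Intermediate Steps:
h = 113 (h = 2 + 111 = 113)
D(f) = 1 (D(f) = f/f = 1)
y = 2*√17 (y = √(-45 + 113) = √68 = 2*√17 ≈ 8.2462)
M(P, r) = 2 (M(P, r) = 3 - 1*1 = 3 - 1 = 2)
(-21880 + M(-217, y))/(21906 + 30057) = (-21880 + 2)/(21906 + 30057) = -21878/51963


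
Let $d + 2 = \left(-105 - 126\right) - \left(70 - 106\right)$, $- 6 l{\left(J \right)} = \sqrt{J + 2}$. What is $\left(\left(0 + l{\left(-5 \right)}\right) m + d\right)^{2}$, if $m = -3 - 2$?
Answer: $\frac{465683}{12} - \frac{985 i \sqrt{3}}{3} \approx 38807.0 - 568.69 i$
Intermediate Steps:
$m = -5$ ($m = -3 - 2 = -5$)
$l{\left(J \right)} = - \frac{\sqrt{2 + J}}{6}$ ($l{\left(J \right)} = - \frac{\sqrt{J + 2}}{6} = - \frac{\sqrt{2 + J}}{6}$)
$d = -197$ ($d = -2 - 195 = -197$)
$\left(\left(0 + l{\left(-5 \right)}\right) m + d\right)^{2} = \left(\left(0 - \frac{\sqrt{2 - 5}}{6}\right) \left(-5\right) - 197\right)^{2} = \left(\left(0 - \frac{\sqrt{-3}}{6}\right) \left(-5\right) - 197\right)^{2} = \left(\left(0 - \frac{i \sqrt{3}}{6}\right) \left(-5\right) - 197\right)^{2} = \left(- \frac{i \sqrt{3}}{6} \left(-5\right) - 197\right)^{2} = \left(\frac{5 i \sqrt{3}}{6} - 197\right)^{2} = \left(-197 + \frac{5 i \sqrt{3}}{6}\right)^{2}$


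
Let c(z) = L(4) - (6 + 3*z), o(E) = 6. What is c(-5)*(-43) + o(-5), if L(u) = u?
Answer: -553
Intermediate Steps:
c(z) = -2 - 3*z (c(z) = 4 - (6 + 3*z) = 4 + (-6 - 3*z) = -2 - 3*z)
c(-5)*(-43) + o(-5) = (-2 - 3*(-5))*(-43) + 6 = (-2 + 15)*(-43) + 6 = 13*(-43) + 6 = -559 + 6 = -553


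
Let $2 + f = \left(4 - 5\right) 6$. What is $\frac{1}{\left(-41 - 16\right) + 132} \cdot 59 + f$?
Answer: $- \frac{541}{75} \approx -7.2133$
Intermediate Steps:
$f = -8$ ($f = -2 + \left(4 - 5\right) 6 = -2 - 6 = -8$)
$\frac{1}{\left(-41 - 16\right) + 132} \cdot 59 + f = \frac{1}{\left(-41 - 16\right) + 132} \cdot 59 - 8 = \frac{1}{-57 + 132} \cdot 59 - 8 = \frac{1}{75} \cdot 59 - 8 = \frac{59}{75} - 8 = - \frac{541}{75}$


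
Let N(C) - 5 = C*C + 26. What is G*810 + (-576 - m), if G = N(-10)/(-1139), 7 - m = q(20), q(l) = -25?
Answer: -798622/1139 ≈ -701.16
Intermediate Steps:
m = 32 (m = 7 - 1*(-25) = 7 + 25 = 32)
N(C) = 31 + C² (N(C) = 5 + (C*C + 26) = 5 + (C² + 26) = 5 + (26 + C²) = 31 + C²)
G = -131/1139 (G = (31 + (-10)²)/(-1139) = (31 + 100)*(-1/1139) = 131*(-1/1139) = -131/1139 ≈ -0.11501)
G*810 + (-576 - m) = -131/1139*810 + (-576 - 1*32) = -106110/1139 + (-576 - 32) = -106110/1139 - 608 = -798622/1139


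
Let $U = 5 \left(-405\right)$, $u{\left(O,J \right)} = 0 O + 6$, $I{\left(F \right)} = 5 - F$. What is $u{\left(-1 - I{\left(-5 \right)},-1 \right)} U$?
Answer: $-12150$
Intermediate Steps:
$u{\left(O,J \right)} = 6$ ($u{\left(O,J \right)} = 0 + 6 = 6$)
$U = -2025$
$u{\left(-1 - I{\left(-5 \right)},-1 \right)} U = 6 \left(-2025\right) = -12150$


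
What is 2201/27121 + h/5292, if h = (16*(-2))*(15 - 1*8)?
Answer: 199021/5125869 ≈ 0.038827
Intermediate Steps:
h = -224 (h = -32*(15 - 8) = -32*7 = -224)
2201/27121 + h/5292 = 2201/27121 - 224/5292 = 2201*(1/27121) - 224*1/5292 = 2201/27121 - 8/189 = 199021/5125869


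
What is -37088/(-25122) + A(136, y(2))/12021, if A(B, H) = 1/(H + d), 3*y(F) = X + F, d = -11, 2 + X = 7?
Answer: 1931938447/1308630102 ≈ 1.4763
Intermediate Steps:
X = 5 (X = -2 + 7 = 5)
y(F) = 5/3 + F/3 (y(F) = (5 + F)/3 = 5/3 + F/3)
A(B, H) = 1/(-11 + H) (A(B, H) = 1/(H - 11) = 1/(-11 + H))
-37088/(-25122) + A(136, y(2))/12021 = -37088/(-25122) + 1/((-11 + (5/3 + (1/3)*2))*12021) = -37088*(-1/25122) + (1/12021)/(-11 + (5/3 + 2/3)) = 18544/12561 + (1/12021)/(-11 + 7/3) = 18544/12561 + (1/12021)/(-26/3) = 18544/12561 - 3/26*1/12021 = 18544/12561 - 1/104182 = 1931938447/1308630102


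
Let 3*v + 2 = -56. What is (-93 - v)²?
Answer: 48841/9 ≈ 5426.8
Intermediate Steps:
v = -58/3 (v = -⅔ + (⅓)*(-56) = -⅔ - 56/3 = -58/3 ≈ -19.333)
(-93 - v)² = (-93 - 1*(-58/3))² = (-93 + 58/3)² = (-221/3)² = 48841/9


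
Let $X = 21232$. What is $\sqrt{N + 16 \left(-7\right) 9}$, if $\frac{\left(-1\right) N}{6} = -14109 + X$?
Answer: $i \sqrt{43746} \approx 209.16 i$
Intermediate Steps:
$N = -42738$ ($N = - 6 \left(-14109 + 21232\right) = \left(-6\right) 7123 = -42738$)
$\sqrt{N + 16 \left(-7\right) 9} = \sqrt{-42738 + 16 \left(-7\right) 9} = \sqrt{-42738 - 1008} = \sqrt{-43746} = i \sqrt{43746}$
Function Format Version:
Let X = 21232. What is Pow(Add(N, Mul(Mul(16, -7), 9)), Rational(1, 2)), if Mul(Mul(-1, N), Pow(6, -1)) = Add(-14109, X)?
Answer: Mul(I, Pow(43746, Rational(1, 2))) ≈ Mul(209.16, I)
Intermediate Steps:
N = -42738 (N = Mul(-6, Add(-14109, 21232)) = Mul(-6, 7123) = -42738)
Pow(Add(N, Mul(Mul(16, -7), 9)), Rational(1, 2)) = Pow(Add(-42738, Mul(Mul(16, -7), 9)), Rational(1, 2)) = Pow(Add(-42738, Mul(-112, 9)), Rational(1, 2)) = Pow(Add(-42738, -1008), Rational(1, 2)) = Pow(-43746, Rational(1, 2)) = Mul(I, Pow(43746, Rational(1, 2)))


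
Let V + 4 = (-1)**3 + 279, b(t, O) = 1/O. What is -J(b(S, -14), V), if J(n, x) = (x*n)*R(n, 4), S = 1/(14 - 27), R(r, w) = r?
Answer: -137/98 ≈ -1.3980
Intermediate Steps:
S = -1/13 (S = 1/(-13) = -1/13 ≈ -0.076923)
V = 274 (V = -4 + ((-1)**3 + 279) = -4 + (-1 + 279) = -4 + 278 = 274)
J(n, x) = x*n**2 (J(n, x) = (x*n)*n = (n*x)*n = x*n**2)
-J(b(S, -14), V) = -274*(1/(-14))**2 = -274*(-1/14)**2 = -274/196 = -1*137/98 = -137/98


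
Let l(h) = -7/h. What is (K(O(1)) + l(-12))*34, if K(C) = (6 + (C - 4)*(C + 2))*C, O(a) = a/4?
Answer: -85/96 ≈ -0.88542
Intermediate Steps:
O(a) = a/4 (O(a) = a*(1/4) = a/4)
K(C) = C*(6 + (-4 + C)*(2 + C)) (K(C) = (6 + (-4 + C)*(2 + C))*C = C*(6 + (-4 + C)*(2 + C)))
(K(O(1)) + l(-12))*34 = (((1/4)*1)*(-2 + ((1/4)*1)**2 - 1/2) - 7/(-12))*34 = ((-2 + (1/4)**2 - 2*1/4)/4 - 7*(-1/12))*34 = ((-2 + 1/16 - 1/2)/4 + 7/12)*34 = ((1/4)*(-39/16) + 7/12)*34 = (-39/64 + 7/12)*34 = -5/192*34 = -85/96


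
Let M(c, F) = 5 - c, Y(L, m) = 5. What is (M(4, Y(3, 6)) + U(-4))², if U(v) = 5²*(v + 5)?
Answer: 676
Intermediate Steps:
U(v) = 125 + 25*v (U(v) = 25*(5 + v) = 125 + 25*v)
(M(4, Y(3, 6)) + U(-4))² = ((5 - 1*4) + (125 + 25*(-4)))² = ((5 - 4) + (125 - 100))² = (1 + 25)² = 26² = 676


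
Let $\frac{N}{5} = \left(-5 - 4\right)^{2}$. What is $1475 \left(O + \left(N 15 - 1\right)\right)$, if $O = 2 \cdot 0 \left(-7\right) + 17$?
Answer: $8984225$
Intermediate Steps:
$N = 405$ ($N = 5 \left(-5 - 4\right)^{2} = 5 \left(-9\right)^{2} = 5 \cdot 81 = 405$)
$O = 17$ ($O = 0 \left(-7\right) + 17 = 0 + 17 = 17$)
$1475 \left(O + \left(N 15 - 1\right)\right) = 1475 \left(17 + \left(405 \cdot 15 - 1\right)\right) = 1475 \left(17 + \left(6075 - 1\right)\right) = 1475 \left(17 + 6074\right) = 1475 \cdot 6091 = 8984225$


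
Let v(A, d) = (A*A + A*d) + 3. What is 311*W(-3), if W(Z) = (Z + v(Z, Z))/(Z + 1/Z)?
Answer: -8397/5 ≈ -1679.4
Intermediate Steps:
v(A, d) = 3 + A**2 + A*d (v(A, d) = (A**2 + A*d) + 3 = 3 + A**2 + A*d)
W(Z) = (3 + Z + 2*Z**2)/(Z + 1/Z) (W(Z) = (Z + (3 + Z**2 + Z*Z))/(Z + 1/Z) = (Z + (3 + Z**2 + Z**2))/(Z + 1/Z) = (Z + (3 + 2*Z**2))/(Z + 1/Z) = (3 + Z + 2*Z**2)/(Z + 1/Z))
311*W(-3) = 311*(-3*(3 - 3 + 2*(-3)**2)/(1 + (-3)**2)) = 311*(-3*(3 - 3 + 2*9)/(1 + 9)) = 311*(-3*(3 - 3 + 18)/10) = 311*(-3*1/10*18) = 311*(-27/5) = -8397/5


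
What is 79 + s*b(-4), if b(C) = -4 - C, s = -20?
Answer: 79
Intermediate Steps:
79 + s*b(-4) = 79 - 20*(-4 - 1*(-4)) = 79 - 20*(-4 + 4) = 79 - 20*0 = 79 + 0 = 79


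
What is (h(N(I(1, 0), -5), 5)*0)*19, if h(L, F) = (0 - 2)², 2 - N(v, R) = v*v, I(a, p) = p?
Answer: 0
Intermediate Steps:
N(v, R) = 2 - v² (N(v, R) = 2 - v*v = 2 - v²)
h(L, F) = 4 (h(L, F) = (-2)² = 4)
(h(N(I(1, 0), -5), 5)*0)*19 = (4*0)*19 = 0*19 = 0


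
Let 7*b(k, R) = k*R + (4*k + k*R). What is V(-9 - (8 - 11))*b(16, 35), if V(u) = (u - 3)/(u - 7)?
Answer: 10656/91 ≈ 117.10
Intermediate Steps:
b(k, R) = 4*k/7 + 2*R*k/7 (b(k, R) = (k*R + (4*k + k*R))/7 = (R*k + (4*k + R*k))/7 = (4*k + 2*R*k)/7 = 4*k/7 + 2*R*k/7)
V(u) = (-3 + u)/(-7 + u)
V(-9 - (8 - 11))*b(16, 35) = ((-3 + (-9 - (8 - 11)))/(-7 + (-9 - (8 - 11))))*((2/7)*16*(2 + 35)) = ((-3 + (-9 - 1*(-3)))/(-7 + (-9 - 1*(-3))))*((2/7)*16*37) = ((-3 + (-9 + 3))/(-7 + (-9 + 3)))*(1184/7) = ((-3 - 6)/(-7 - 6))*(1184/7) = (-9/(-13))*(1184/7) = -1/13*(-9)*(1184/7) = (9/13)*(1184/7) = 10656/91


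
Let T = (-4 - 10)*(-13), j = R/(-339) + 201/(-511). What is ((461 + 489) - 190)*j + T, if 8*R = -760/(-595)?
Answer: -345439474/2944893 ≈ -117.30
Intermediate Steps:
R = 19/119 (R = (-760/(-595))/8 = (-760*(-1/595))/8 = (1/8)*(152/119) = 19/119 ≈ 0.15966)
j = -1159750/2944893 (j = (19/119)/(-339) + 201/(-511) = (19/119)*(-1/339) + 201*(-1/511) = -19/40341 - 201/511 = -1159750/2944893 ≈ -0.39382)
T = 182 (T = -14*(-13) = 182)
((461 + 489) - 190)*j + T = ((461 + 489) - 190)*(-1159750/2944893) + 182 = (950 - 190)*(-1159750/2944893) + 182 = 760*(-1159750/2944893) + 182 = -881410000/2944893 + 182 = -345439474/2944893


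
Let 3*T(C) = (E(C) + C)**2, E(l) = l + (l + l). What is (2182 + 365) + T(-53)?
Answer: 52585/3 ≈ 17528.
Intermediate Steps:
E(l) = 3*l (E(l) = l + 2*l = 3*l)
T(C) = 16*C**2/3 (T(C) = (3*C + C)**2/3 = (4*C)**2/3 = (16*C**2)/3 = 16*C**2/3)
(2182 + 365) + T(-53) = (2182 + 365) + (16/3)*(-53)**2 = 2547 + (16/3)*2809 = 2547 + 44944/3 = 52585/3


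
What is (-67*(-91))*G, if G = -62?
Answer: -378014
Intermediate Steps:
(-67*(-91))*G = -67*(-91)*(-62) = 6097*(-62) = -378014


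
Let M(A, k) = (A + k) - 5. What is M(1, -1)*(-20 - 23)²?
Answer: -9245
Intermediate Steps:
M(A, k) = -5 + A + k
M(1, -1)*(-20 - 23)² = (-5 + 1 - 1)*(-20 - 23)² = -5*(-43)² = -5*1849 = -9245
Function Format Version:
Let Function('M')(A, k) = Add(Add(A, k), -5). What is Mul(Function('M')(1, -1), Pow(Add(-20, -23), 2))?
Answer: -9245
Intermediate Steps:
Function('M')(A, k) = Add(-5, A, k)
Mul(Function('M')(1, -1), Pow(Add(-20, -23), 2)) = Mul(Add(-5, 1, -1), Pow(Add(-20, -23), 2)) = Mul(-5, Pow(-43, 2)) = Mul(-5, 1849) = -9245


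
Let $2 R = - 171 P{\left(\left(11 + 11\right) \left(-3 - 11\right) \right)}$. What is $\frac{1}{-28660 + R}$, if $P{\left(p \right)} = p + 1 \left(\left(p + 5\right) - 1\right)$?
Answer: $\frac{1}{23666} \approx 4.2255 \cdot 10^{-5}$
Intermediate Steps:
$P{\left(p \right)} = 4 + 2 p$ ($P{\left(p \right)} = p + 1 \left(\left(5 + p\right) - 1\right) = p + 1 \left(4 + p\right) = p + \left(4 + p\right) = 4 + 2 p$)
$R = 52326$ ($R = \frac{\left(-171\right) \left(4 + 2 \left(11 + 11\right) \left(-3 - 11\right)\right)}{2} = \frac{\left(-171\right) \left(4 + 2 \cdot 22 \left(-14\right)\right)}{2} = \frac{\left(-171\right) \left(4 + 2 \left(-308\right)\right)}{2} = \frac{\left(-171\right) \left(4 - 616\right)}{2} = \frac{\left(-171\right) \left(-612\right)}{2} = \frac{1}{2} \cdot 104652 = 52326$)
$\frac{1}{-28660 + R} = \frac{1}{-28660 + 52326} = \frac{1}{23666}$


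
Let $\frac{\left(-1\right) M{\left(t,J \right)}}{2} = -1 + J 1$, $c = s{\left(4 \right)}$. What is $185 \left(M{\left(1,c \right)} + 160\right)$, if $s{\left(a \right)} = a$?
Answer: $28490$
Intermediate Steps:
$c = 4$
$M{\left(t,J \right)} = 2 - 2 J$ ($M{\left(t,J \right)} = - 2 \left(-1 + J 1\right) = - 2 \left(-1 + J\right) = 2 - 2 J$)
$185 \left(M{\left(1,c \right)} + 160\right) = 185 \left(\left(2 - 8\right) + 160\right) = 185 \left(-6 + 160\right) = 185 \cdot 154 = 28490$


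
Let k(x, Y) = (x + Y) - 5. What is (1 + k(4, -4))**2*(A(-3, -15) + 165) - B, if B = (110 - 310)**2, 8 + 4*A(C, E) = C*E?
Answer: -37212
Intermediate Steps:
k(x, Y) = -5 + Y + x (k(x, Y) = (Y + x) - 5 = -5 + Y + x)
A(C, E) = -2 + C*E/4 (A(C, E) = -2 + (C*E)/4 = -2 + C*E/4)
B = 40000 (B = (-200)**2 = 40000)
(1 + k(4, -4))**2*(A(-3, -15) + 165) - B = (1 + (-5 - 4 + 4))**2*((-2 + (1/4)*(-3)*(-15)) + 165) - 1*40000 = (1 - 5)**2*((-2 + 45/4) + 165) - 40000 = (-4)**2*(37/4 + 165) - 40000 = 16*(697/4) - 40000 = 2788 - 40000 = -37212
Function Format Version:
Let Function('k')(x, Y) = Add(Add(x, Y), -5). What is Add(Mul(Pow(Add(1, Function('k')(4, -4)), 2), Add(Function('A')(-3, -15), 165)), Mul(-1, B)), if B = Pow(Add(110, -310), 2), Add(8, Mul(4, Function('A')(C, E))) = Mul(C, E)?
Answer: -37212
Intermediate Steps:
Function('k')(x, Y) = Add(-5, Y, x) (Function('k')(x, Y) = Add(Add(Y, x), -5) = Add(-5, Y, x))
Function('A')(C, E) = Add(-2, Mul(Rational(1, 4), C, E)) (Function('A')(C, E) = Add(-2, Mul(Rational(1, 4), Mul(C, E))) = Add(-2, Mul(Rational(1, 4), C, E)))
B = 40000 (B = Pow(-200, 2) = 40000)
Add(Mul(Pow(Add(1, Function('k')(4, -4)), 2), Add(Function('A')(-3, -15), 165)), Mul(-1, B)) = Add(Mul(Pow(Add(1, Add(-5, -4, 4)), 2), Add(Add(-2, Mul(Rational(1, 4), -3, -15)), 165)), Mul(-1, 40000)) = Add(Mul(Pow(Add(1, -5), 2), Add(Add(-2, Rational(45, 4)), 165)), -40000) = Add(Mul(Pow(-4, 2), Add(Rational(37, 4), 165)), -40000) = Add(Mul(16, Rational(697, 4)), -40000) = Add(2788, -40000) = -37212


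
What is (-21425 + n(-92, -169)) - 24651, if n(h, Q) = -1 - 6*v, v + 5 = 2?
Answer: -46059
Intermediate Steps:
v = -3 (v = -5 + 2 = -3)
n(h, Q) = 17 (n(h, Q) = -1 - 6*(-3) = -1 + 18 = 17)
(-21425 + n(-92, -169)) - 24651 = (-21425 + 17) - 24651 = -21408 - 24651 = -46059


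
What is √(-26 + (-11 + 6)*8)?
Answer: I*√66 ≈ 8.124*I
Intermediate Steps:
√(-26 + (-11 + 6)*8) = √(-26 - 5*8) = √(-26 - 40) = √(-66) = I*√66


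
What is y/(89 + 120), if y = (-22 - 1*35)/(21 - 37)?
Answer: 3/176 ≈ 0.017045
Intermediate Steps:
y = 57/16 (y = (-22 - 35)/(-16) = -57*(-1/16) = 57/16 ≈ 3.5625)
y/(89 + 120) = 57/(16*(89 + 120)) = (57/16)/209 = (57/16)*(1/209) = 3/176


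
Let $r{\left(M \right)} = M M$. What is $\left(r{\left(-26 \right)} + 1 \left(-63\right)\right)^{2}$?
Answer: $375769$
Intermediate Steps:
$r{\left(M \right)} = M^{2}$
$\left(r{\left(-26 \right)} + 1 \left(-63\right)\right)^{2} = \left(\left(-26\right)^{2} + 1 \left(-63\right)\right)^{2} = \left(676 - 63\right)^{2} = 613^{2} = 375769$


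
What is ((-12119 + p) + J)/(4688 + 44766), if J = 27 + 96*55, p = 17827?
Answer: 11015/49454 ≈ 0.22273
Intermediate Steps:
J = 5307 (J = 27 + 5280 = 5307)
((-12119 + p) + J)/(4688 + 44766) = ((-12119 + 17827) + 5307)/(4688 + 44766) = (5708 + 5307)/49454 = 11015*(1/49454) = 11015/49454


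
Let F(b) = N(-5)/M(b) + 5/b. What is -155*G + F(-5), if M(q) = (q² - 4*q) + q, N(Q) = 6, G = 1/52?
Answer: -249/65 ≈ -3.8308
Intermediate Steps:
G = 1/52 ≈ 0.019231
M(q) = q² - 3*q
F(b) = 5/b + 6/(b*(-3 + b)) (F(b) = 6/((b*(-3 + b))) + 5/b = 6*(1/(b*(-3 + b))) + 5/b = 6/(b*(-3 + b)) + 5/b = 5/b + 6/(b*(-3 + b)))
-155*G + F(-5) = -155*1/52 + (-9 + 5*(-5))/((-5)*(-3 - 5)) = -155/52 - ⅕*(-9 - 25)/(-8) = -155/52 - ⅕*(-⅛)*(-34) = -155/52 - 17/20 = -249/65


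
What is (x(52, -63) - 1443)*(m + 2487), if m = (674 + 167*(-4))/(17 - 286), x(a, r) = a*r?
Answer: -3156996843/269 ≈ -1.1736e+7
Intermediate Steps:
m = -6/269 (m = (674 - 668)/(-269) = 6*(-1/269) = -6/269 ≈ -0.022305)
(x(52, -63) - 1443)*(m + 2487) = (52*(-63) - 1443)*(-6/269 + 2487) = (-3276 - 1443)*(668997/269) = -4719*668997/269 = -3156996843/269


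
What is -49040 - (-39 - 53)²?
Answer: -57504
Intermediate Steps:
-49040 - (-39 - 53)² = -49040 - 1*(-92)² = -49040 - 1*8464 = -49040 - 8464 = -57504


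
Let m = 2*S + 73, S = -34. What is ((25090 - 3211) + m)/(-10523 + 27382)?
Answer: 21884/16859 ≈ 1.2981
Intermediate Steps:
m = 5 (m = 2*(-34) + 73 = -68 + 73 = 5)
((25090 - 3211) + m)/(-10523 + 27382) = ((25090 - 3211) + 5)/(-10523 + 27382) = (21879 + 5)/16859 = 21884*(1/16859) = 21884/16859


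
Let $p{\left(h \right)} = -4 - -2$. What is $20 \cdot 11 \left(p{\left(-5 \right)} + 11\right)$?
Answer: $1980$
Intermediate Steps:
$p{\left(h \right)} = -2$ ($p{\left(h \right)} = -4 + 2 = -2$)
$20 \cdot 11 \left(p{\left(-5 \right)} + 11\right) = 20 \cdot 11 \left(-2 + 11\right) = 220 \cdot 9 = 1980$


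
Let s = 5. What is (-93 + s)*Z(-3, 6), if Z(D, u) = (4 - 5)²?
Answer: -88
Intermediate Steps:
Z(D, u) = 1 (Z(D, u) = (-1)² = 1)
(-93 + s)*Z(-3, 6) = (-93 + 5)*1 = -88*1 = -88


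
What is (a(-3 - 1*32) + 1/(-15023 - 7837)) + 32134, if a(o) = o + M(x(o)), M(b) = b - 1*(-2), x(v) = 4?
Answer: 733920299/22860 ≈ 32105.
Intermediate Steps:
M(b) = 2 + b (M(b) = b + 2 = 2 + b)
a(o) = 6 + o (a(o) = o + (2 + 4) = o + 6 = 6 + o)
(a(-3 - 1*32) + 1/(-15023 - 7837)) + 32134 = ((6 + (-3 - 1*32)) + 1/(-15023 - 7837)) + 32134 = ((6 + (-3 - 32)) + 1/(-22860)) + 32134 = ((6 - 35) - 1/22860) + 32134 = (-29 - 1/22860) + 32134 = -662941/22860 + 32134 = 733920299/22860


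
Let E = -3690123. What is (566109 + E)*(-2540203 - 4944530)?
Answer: 23382410678262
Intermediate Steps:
(566109 + E)*(-2540203 - 4944530) = (566109 - 3690123)*(-2540203 - 4944530) = -3124014*(-7484733) = 23382410678262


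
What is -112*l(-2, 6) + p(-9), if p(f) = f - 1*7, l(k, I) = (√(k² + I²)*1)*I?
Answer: -16 - 1344*√10 ≈ -4266.1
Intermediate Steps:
l(k, I) = I*√(I² + k²) (l(k, I) = (√(I² + k²)*1)*I = √(I² + k²)*I = I*√(I² + k²))
p(f) = -7 + f (p(f) = f - 7 = -7 + f)
-112*l(-2, 6) + p(-9) = -672*√(6² + (-2)²) + (-7 - 9) = -672*√(36 + 4) - 16 = -672*√40 - 16 = -672*2*√10 - 16 = -1344*√10 - 16 = -16 - 1344*√10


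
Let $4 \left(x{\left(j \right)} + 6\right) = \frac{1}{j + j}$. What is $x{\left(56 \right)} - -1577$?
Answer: $\frac{703809}{448} \approx 1571.0$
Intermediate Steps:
$x{\left(j \right)} = -6 + \frac{1}{8 j}$ ($x{\left(j \right)} = -6 + \frac{1}{4 \left(j + j\right)} = -6 + \frac{1}{4 \cdot 2 j} = -6 + \frac{\frac{1}{2} \frac{1}{j}}{4} = -6 + \frac{1}{8 j}$)
$x{\left(56 \right)} - -1577 = \left(-6 + \frac{1}{8 \cdot 56}\right) - -1577 = \left(-6 + \frac{1}{8} \cdot \frac{1}{56}\right) + 1577 = \left(-6 + \frac{1}{448}\right) + 1577 = - \frac{2687}{448} + 1577 = \frac{703809}{448}$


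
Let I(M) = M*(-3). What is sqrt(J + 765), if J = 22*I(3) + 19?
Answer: sqrt(586) ≈ 24.207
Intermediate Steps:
I(M) = -3*M
J = -179 (J = 22*(-3*3) + 19 = 22*(-9) + 19 = -198 + 19 = -179)
sqrt(J + 765) = sqrt(-179 + 765) = sqrt(586)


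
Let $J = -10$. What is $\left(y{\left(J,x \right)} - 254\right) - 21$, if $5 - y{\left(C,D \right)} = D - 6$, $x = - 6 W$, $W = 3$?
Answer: $-246$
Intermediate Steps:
$x = -18$ ($x = \left(-6\right) 3 = -18$)
$y{\left(C,D \right)} = 11 - D$ ($y{\left(C,D \right)} = 5 - \left(D - 6\right) = 5 - \left(-6 + D\right) = 11 - D$)
$\left(y{\left(J,x \right)} - 254\right) - 21 = \left(\left(11 - -18\right) - 254\right) - 21 = \left(\left(11 + 18\right) - 254\right) - 21 = \left(29 - 254\right) - 21 = -225 - 21 = -246$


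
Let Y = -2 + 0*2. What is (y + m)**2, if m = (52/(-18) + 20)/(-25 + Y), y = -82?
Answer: 403206400/59049 ≈ 6828.3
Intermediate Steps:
Y = -2 (Y = -2 + 0 = -2)
m = -154/243 (m = (52/(-18) + 20)/(-25 - 2) = (52*(-1/18) + 20)/(-27) = (-26/9 + 20)*(-1/27) = (154/9)*(-1/27) = -154/243 ≈ -0.63375)
(y + m)**2 = (-82 - 154/243)**2 = (-20080/243)**2 = 403206400/59049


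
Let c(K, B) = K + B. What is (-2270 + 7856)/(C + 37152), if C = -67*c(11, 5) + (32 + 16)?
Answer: 2793/18064 ≈ 0.15462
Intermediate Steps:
c(K, B) = B + K
C = -1024 (C = -67*(5 + 11) + (32 + 16) = -67*16 + 48 = -1072 + 48 = -1024)
(-2270 + 7856)/(C + 37152) = (-2270 + 7856)/(-1024 + 37152) = 5586/36128 = 5586*(1/36128) = 2793/18064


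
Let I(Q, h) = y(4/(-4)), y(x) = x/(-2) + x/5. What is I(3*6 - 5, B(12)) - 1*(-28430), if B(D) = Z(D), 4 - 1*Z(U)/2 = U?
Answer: 284303/10 ≈ 28430.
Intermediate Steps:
Z(U) = 8 - 2*U
y(x) = -3*x/10 (y(x) = x*(-1/2) + x*(1/5) = -x/2 + x/5 = -3*x/10)
B(D) = 8 - 2*D
I(Q, h) = 3/10 (I(Q, h) = -6/(5*(-4)) = -6*(-1)/(5*4) = -3/10*(-1) = 3/10)
I(3*6 - 5, B(12)) - 1*(-28430) = 3/10 - 1*(-28430) = 3/10 + 28430 = 284303/10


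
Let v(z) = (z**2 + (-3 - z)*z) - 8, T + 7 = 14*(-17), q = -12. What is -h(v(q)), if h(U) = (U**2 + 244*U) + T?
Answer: -7371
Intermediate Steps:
T = -245 (T = -7 + 14*(-17) = -7 - 238 = -245)
v(z) = -8 + z**2 + z*(-3 - z) (v(z) = (z**2 + z*(-3 - z)) - 8 = -8 + z**2 + z*(-3 - z))
h(U) = -245 + U**2 + 244*U (h(U) = (U**2 + 244*U) - 245 = -245 + U**2 + 244*U)
-h(v(q)) = -(-245 + (-8 - 3*(-12))**2 + 244*(-8 - 3*(-12))) = -(-245 + (-8 + 36)**2 + 244*(-8 + 36)) = -(-245 + 28**2 + 244*28) = -(-245 + 784 + 6832) = -1*7371 = -7371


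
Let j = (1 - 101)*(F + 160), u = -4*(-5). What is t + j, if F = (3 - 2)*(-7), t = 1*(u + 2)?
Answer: -15278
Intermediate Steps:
u = 20
t = 22 (t = 1*(20 + 2) = 1*22 = 22)
F = -7 (F = 1*(-7) = -7)
j = -15300 (j = (1 - 101)*(-7 + 160) = -100*153 = -15300)
t + j = 22 - 15300 = -15278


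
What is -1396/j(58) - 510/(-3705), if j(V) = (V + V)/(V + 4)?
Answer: -5343600/7163 ≈ -746.00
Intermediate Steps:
j(V) = 2*V/(4 + V) (j(V) = (2*V)/(4 + V) = 2*V/(4 + V))
-1396/j(58) - 510/(-3705) = -1396/(2*58/(4 + 58)) - 510/(-3705) = -1396/(2*58/62) - 510*(-1/3705) = -1396/(2*58*(1/62)) + 34/247 = -1396/58/31 + 34/247 = -1396*31/58 + 34/247 = -21638/29 + 34/247 = -5343600/7163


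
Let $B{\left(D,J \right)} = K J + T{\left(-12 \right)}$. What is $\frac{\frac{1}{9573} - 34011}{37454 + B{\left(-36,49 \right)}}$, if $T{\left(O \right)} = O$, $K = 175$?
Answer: $- \frac{325587302}{440520741} \approx -0.7391$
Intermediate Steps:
$B{\left(D,J \right)} = -12 + 175 J$ ($B{\left(D,J \right)} = 175 J - 12 = -12 + 175 J$)
$\frac{\frac{1}{9573} - 34011}{37454 + B{\left(-36,49 \right)}} = \frac{\frac{1}{9573} - 34011}{37454 + \left(-12 + 175 \cdot 49\right)} = \frac{\frac{1}{9573} - 34011}{37454 + \left(-12 + 8575\right)} = - \frac{325587302}{9573 \left(37454 + 8563\right)} = - \frac{325587302}{9573 \cdot 46017} = \left(- \frac{325587302}{9573}\right) \frac{1}{46017} = - \frac{325587302}{440520741}$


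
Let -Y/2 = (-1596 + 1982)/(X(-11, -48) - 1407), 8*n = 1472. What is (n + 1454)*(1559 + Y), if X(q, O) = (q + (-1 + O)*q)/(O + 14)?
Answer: 6864024622/2687 ≈ 2.5545e+6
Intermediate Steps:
n = 184 (n = (⅛)*1472 = 184)
X(q, O) = (q + q*(-1 + O))/(14 + O)
Y = 13124/24183 (Y = -2*(-1596 + 1982)/(-48*(-11)/(14 - 48) - 1407) = -772/(-48*(-11)/(-34) - 1407) = -772/(-48*(-11)*(-1/34) - 1407) = -772/(-264/17 - 1407) = -772/(-24183/17) = -772*(-17)/24183 = -2*(-6562/24183) = 13124/24183 ≈ 0.54270)
(n + 1454)*(1559 + Y) = (184 + 1454)*(1559 + 13124/24183) = 1638*(37714421/24183) = 6864024622/2687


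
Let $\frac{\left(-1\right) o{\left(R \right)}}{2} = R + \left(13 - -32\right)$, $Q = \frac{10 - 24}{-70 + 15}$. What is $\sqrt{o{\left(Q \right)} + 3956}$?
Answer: $\frac{13 \sqrt{69190}}{55} \approx 62.173$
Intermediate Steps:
$Q = \frac{14}{55}$ ($Q = - \frac{14}{-55} = \left(-14\right) \left(- \frac{1}{55}\right) = \frac{14}{55} \approx 0.25455$)
$o{\left(R \right)} = -90 - 2 R$ ($o{\left(R \right)} = - 2 \left(R + \left(13 - -32\right)\right) = - 2 \left(R + \left(13 + 32\right)\right) = - 2 \left(R + 45\right) = - 2 \left(45 + R\right) = -90 - 2 R$)
$\sqrt{o{\left(Q \right)} + 3956} = \sqrt{\left(-90 - \frac{28}{55}\right) + 3956} = \sqrt{- \frac{4978}{55} + 3956} = \sqrt{\frac{212602}{55}} = \frac{13 \sqrt{69190}}{55}$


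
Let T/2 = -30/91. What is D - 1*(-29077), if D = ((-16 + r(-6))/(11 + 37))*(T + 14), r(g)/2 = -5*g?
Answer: 15882719/546 ≈ 29089.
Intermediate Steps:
r(g) = -10*g (r(g) = 2*(-5*g) = -10*g)
T = -60/91 (T = 2*(-30/91) = -60/91 ≈ -0.65934)
D = 6677/546 (D = ((-16 - 10*(-6))/(11 + 37))*(-60/91 + 14) = ((-16 + 60)/48)*(1214/91) = (44*(1/48))*(1214/91) = (11/12)*(1214/91) = 6677/546 ≈ 12.229)
D - 1*(-29077) = 6677/546 - 1*(-29077) = 6677/546 + 29077 = 15882719/546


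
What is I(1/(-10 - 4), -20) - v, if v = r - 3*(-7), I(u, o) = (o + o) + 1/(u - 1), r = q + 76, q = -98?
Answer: -599/15 ≈ -39.933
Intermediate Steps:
r = -22 (r = -98 + 76 = -22)
I(u, o) = 1/(-1 + u) + 2*o (I(u, o) = 2*o + 1/(-1 + u) = 1/(-1 + u) + 2*o)
v = -1 (v = -22 - 3*(-7) = -22 - 1*(-21) = -22 + 21 = -1)
I(1/(-10 - 4), -20) - v = (1 - 2*(-20) + 2*(-20)/(-10 - 4))/(-1 + 1/(-10 - 4)) - 1*(-1) = (1 + 40 + 2*(-20)/(-14))/(-1 + 1/(-14)) + 1 = (1 + 40 + 2*(-20)*(-1/14))/(-1 - 1/14) + 1 = (1 + 40 + 20/7)/(-15/14) + 1 = -14/15*307/7 + 1 = -614/15 + 1 = -599/15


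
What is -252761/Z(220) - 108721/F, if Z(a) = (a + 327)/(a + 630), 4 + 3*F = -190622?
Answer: -13651739072313/34757474 ≈ -3.9277e+5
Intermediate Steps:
F = -63542 (F = -4/3 + (1/3)*(-190622) = -4/3 - 190622/3 = -63542)
Z(a) = (327 + a)/(630 + a)
-252761/Z(220) - 108721/F = -252761*(630 + 220)/(327 + 220) - 108721/(-63542) = -252761/(547/850) - 108721*(-1/63542) = -252761/((1/850)*547) + 108721/63542 = -252761/547/850 + 108721/63542 = -252761*850/547 + 108721/63542 = -214846850/547 + 108721/63542 = -13651739072313/34757474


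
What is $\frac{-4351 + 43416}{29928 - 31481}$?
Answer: $- \frac{39065}{1553} \approx -25.155$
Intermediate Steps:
$\frac{-4351 + 43416}{29928 - 31481} = \frac{39065}{-1553} = 39065 \left(- \frac{1}{1553}\right) = - \frac{39065}{1553}$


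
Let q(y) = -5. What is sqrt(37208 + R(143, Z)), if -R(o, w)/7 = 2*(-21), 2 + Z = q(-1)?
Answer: sqrt(37502) ≈ 193.65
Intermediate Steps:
Z = -7 (Z = -2 - 5 = -7)
R(o, w) = 294 (R(o, w) = -14*(-21) = -7*(-42) = 294)
sqrt(37208 + R(143, Z)) = sqrt(37208 + 294) = sqrt(37502)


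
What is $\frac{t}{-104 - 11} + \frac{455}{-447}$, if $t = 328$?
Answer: $- \frac{198941}{51405} \approx -3.8701$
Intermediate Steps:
$\frac{t}{-104 - 11} + \frac{455}{-447} = \frac{328}{-104 - 11} + \frac{455}{-447} = \frac{328}{-104 - 11} + 455 \left(- \frac{1}{447}\right) = \frac{328}{-115} - \frac{455}{447} = 328 \left(- \frac{1}{115}\right) - \frac{455}{447} = - \frac{328}{115} - \frac{455}{447} = - \frac{198941}{51405}$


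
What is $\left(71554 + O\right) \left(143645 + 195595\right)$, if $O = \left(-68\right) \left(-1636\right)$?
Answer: $62013750480$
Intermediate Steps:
$O = 111248$
$\left(71554 + O\right) \left(143645 + 195595\right) = \left(71554 + 111248\right) \left(143645 + 195595\right) = 182802 \cdot 339240 = 62013750480$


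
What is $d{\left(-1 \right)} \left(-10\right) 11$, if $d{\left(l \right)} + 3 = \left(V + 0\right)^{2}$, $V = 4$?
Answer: $-1430$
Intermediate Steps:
$d{\left(l \right)} = 13$ ($d{\left(l \right)} = -3 + \left(4 + 0\right)^{2} = -3 + 4^{2} = -3 + 16 = 13$)
$d{\left(-1 \right)} \left(-10\right) 11 = 13 \left(-10\right) 11 = \left(-130\right) 11 = -1430$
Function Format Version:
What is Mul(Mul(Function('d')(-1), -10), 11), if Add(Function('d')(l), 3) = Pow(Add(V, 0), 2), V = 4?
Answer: -1430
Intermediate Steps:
Function('d')(l) = 13 (Function('d')(l) = Add(-3, Pow(Add(4, 0), 2)) = Add(-3, Pow(4, 2)) = Add(-3, 16) = 13)
Mul(Mul(Function('d')(-1), -10), 11) = Mul(Mul(13, -10), 11) = Mul(-130, 11) = -1430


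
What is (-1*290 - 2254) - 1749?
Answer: -4293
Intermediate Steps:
(-1*290 - 2254) - 1749 = (-290 - 2254) - 1749 = -2544 - 1749 = -4293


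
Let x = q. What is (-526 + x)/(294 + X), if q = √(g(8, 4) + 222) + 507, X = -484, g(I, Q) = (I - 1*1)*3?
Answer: ⅒ - 9*√3/190 ≈ 0.017955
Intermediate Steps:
g(I, Q) = -3 + 3*I (g(I, Q) = (I - 1)*3 = (-1 + I)*3 = -3 + 3*I)
q = 507 + 9*√3 (q = √((-3 + 3*8) + 222) + 507 = √((-3 + 24) + 222) + 507 = √(21 + 222) + 507 = √243 + 507 = 9*√3 + 507 = 507 + 9*√3 ≈ 522.59)
x = 507 + 9*√3 ≈ 522.59
(-526 + x)/(294 + X) = (-526 + (507 + 9*√3))/(294 - 484) = (-19 + 9*√3)/(-190) = -(-19 + 9*√3)/190 = ⅒ - 9*√3/190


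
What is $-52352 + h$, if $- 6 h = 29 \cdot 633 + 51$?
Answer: $-55420$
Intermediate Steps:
$h = -3068$ ($h = - \frac{29 \cdot 633 + 51}{6} = - \frac{18357 + 51}{6} = \left(- \frac{1}{6}\right) 18408 = -3068$)
$-52352 + h = -52352 - 3068 = -55420$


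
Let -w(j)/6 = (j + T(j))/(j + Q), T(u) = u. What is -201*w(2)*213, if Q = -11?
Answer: -114168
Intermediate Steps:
w(j) = -12*j/(-11 + j) (w(j) = -6*(j + j)/(j - 11) = -6*2*j/(-11 + j) = -12*j/(-11 + j))
-201*w(2)*213 = -(-2412)*2/(-11 + 2)*213 = -(-2412)*2/(-9)*213 = -(-2412)*2*(-1)/9*213 = -201*8/3*213 = -536*213 = -114168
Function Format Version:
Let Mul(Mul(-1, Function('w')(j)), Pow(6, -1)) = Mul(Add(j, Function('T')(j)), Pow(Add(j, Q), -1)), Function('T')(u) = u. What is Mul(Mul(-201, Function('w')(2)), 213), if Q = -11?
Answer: -114168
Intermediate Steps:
Function('w')(j) = Mul(-12, j, Pow(Add(-11, j), -1)) (Function('w')(j) = Mul(-6, Mul(Add(j, j), Pow(Add(j, -11), -1))) = Mul(-6, Mul(Mul(2, j), Pow(Add(-11, j), -1))) = Mul(-6, Mul(2, j, Pow(Add(-11, j), -1))) = Mul(-12, j, Pow(Add(-11, j), -1)))
Mul(Mul(-201, Function('w')(2)), 213) = Mul(Mul(-201, Mul(-12, 2, Pow(Add(-11, 2), -1))), 213) = Mul(Mul(-201, Mul(-12, 2, Pow(-9, -1))), 213) = Mul(Mul(-201, Mul(-12, 2, Rational(-1, 9))), 213) = Mul(Mul(-201, Rational(8, 3)), 213) = Mul(-536, 213) = -114168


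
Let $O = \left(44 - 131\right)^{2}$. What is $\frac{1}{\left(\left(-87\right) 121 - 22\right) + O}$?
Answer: $- \frac{1}{2980} \approx -0.00033557$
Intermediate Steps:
$O = 7569$ ($O = \left(-87\right)^{2} = 7569$)
$\frac{1}{\left(\left(-87\right) 121 - 22\right) + O} = \frac{1}{\left(\left(-87\right) 121 - 22\right) + 7569} = \frac{1}{\left(-10527 - 22\right) + 7569} = \frac{1}{-10549 + 7569} = \frac{1}{-2980} = - \frac{1}{2980}$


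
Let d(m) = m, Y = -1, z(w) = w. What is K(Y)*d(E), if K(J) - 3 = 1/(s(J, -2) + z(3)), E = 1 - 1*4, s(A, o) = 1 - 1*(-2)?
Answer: -19/2 ≈ -9.5000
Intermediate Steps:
s(A, o) = 3 (s(A, o) = 1 + 2 = 3)
E = -3 (E = 1 - 4 = -3)
K(J) = 19/6 (K(J) = 3 + 1/(3 + 3) = 3 + 1/6 = 3 + ⅙ = 19/6)
K(Y)*d(E) = (19/6)*(-3) = -19/2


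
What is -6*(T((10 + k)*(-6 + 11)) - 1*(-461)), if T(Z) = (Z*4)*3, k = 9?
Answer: -9606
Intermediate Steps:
T(Z) = 12*Z (T(Z) = (4*Z)*3 = 12*Z)
-6*(T((10 + k)*(-6 + 11)) - 1*(-461)) = -6*(12*((10 + 9)*(-6 + 11)) - 1*(-461)) = -6*(12*(19*5) + 461) = -6*(12*95 + 461) = -6*(1140 + 461) = -6*1601 = -9606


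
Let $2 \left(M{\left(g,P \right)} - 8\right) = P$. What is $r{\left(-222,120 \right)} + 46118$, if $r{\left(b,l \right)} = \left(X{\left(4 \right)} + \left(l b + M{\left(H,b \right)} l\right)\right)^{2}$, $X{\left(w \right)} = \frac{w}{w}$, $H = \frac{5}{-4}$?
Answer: $1520968119$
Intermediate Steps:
$H = - \frac{5}{4}$ ($H = 5 \left(- \frac{1}{4}\right) = - \frac{5}{4} \approx -1.25$)
$M{\left(g,P \right)} = 8 + \frac{P}{2}$
$X{\left(w \right)} = 1$
$r{\left(b,l \right)} = \left(1 + b l + l \left(8 + \frac{b}{2}\right)\right)^{2}$ ($r{\left(b,l \right)} = \left(1 + \left(l b + \left(8 + \frac{b}{2}\right) l\right)\right)^{2} = \left(1 + \left(b l + l \left(8 + \frac{b}{2}\right)\right)\right)^{2} = \left(1 + b l + l \left(8 + \frac{b}{2}\right)\right)^{2}$)
$r{\left(-222,120 \right)} + 46118 = \frac{\left(2 + 16 \cdot 120 + 3 \left(-222\right) 120\right)^{2}}{4} + 46118 = \frac{\left(2 + 1920 - 79920\right)^{2}}{4} + 46118 = \frac{\left(-77998\right)^{2}}{4} + 46118 = \frac{1}{4} \cdot 6083688004 + 46118 = 1520922001 + 46118 = 1520968119$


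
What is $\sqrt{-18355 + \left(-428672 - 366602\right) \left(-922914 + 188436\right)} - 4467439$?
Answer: $-4467439 + \sqrt{584111238617} \approx -3.7032 \cdot 10^{6}$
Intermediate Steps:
$\sqrt{-18355 + \left(-428672 - 366602\right) \left(-922914 + 188436\right)} - 4467439 = \sqrt{-18355 - -584111256972} - 4467439 = \sqrt{-18355 + 584111256972} - 4467439 = \sqrt{584111238617} - 4467439 = -4467439 + \sqrt{584111238617}$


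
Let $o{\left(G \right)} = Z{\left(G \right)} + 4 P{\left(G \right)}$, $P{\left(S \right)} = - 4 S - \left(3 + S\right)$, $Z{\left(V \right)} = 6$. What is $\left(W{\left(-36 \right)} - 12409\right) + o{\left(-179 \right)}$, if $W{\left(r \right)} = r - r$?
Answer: $-8835$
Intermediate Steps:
$W{\left(r \right)} = 0$
$P{\left(S \right)} = -3 - 5 S$
$o{\left(G \right)} = -6 - 20 G$ ($o{\left(G \right)} = 6 + 4 \left(-3 - 5 G\right) = 6 - \left(12 + 20 G\right) = -6 - 20 G$)
$\left(W{\left(-36 \right)} - 12409\right) + o{\left(-179 \right)} = \left(0 - 12409\right) - -3574 = -12409 + \left(-6 + 3580\right) = -12409 + 3574 = -8835$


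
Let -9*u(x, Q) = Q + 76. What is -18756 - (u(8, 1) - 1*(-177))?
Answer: -170320/9 ≈ -18924.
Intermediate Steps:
u(x, Q) = -76/9 - Q/9 (u(x, Q) = -(Q + 76)/9 = -(76 + Q)/9 = -76/9 - Q/9)
-18756 - (u(8, 1) - 1*(-177)) = -18756 - ((-76/9 - ⅑*1) - 1*(-177)) = -18756 - ((-76/9 - ⅑) + 177) = -18756 - (-77/9 + 177) = -18756 - 1*1516/9 = -18756 - 1516/9 = -170320/9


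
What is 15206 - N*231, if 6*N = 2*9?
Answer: 14513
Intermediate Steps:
N = 3 (N = (2*9)/6 = (1/6)*18 = 3)
15206 - N*231 = 15206 - 3*231 = 15206 - 1*693 = 15206 - 693 = 14513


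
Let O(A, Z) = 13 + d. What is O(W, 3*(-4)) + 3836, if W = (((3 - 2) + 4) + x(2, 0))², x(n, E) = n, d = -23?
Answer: 3826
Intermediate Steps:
W = 49 (W = (((3 - 2) + 4) + 2)² = ((1 + 4) + 2)² = (5 + 2)² = 7² = 49)
O(A, Z) = -10 (O(A, Z) = 13 - 23 = -10)
O(W, 3*(-4)) + 3836 = -10 + 3836 = 3826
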